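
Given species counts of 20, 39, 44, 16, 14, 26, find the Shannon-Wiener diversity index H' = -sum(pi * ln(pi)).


Total N = 20 + 39 + 44 + 16 + 14 + 26 = 159
Per-species terms:
  p = 20/159 = 0.125786; ln(p) = -2.073173; p*ln(p) = 0.125786 * (-2.073173) = -0.260776
  p = 39/159 = 0.245283; ln(p) = -1.405343; p*ln(p) = 0.245283 * (-1.405343) = -0.344707
  p = 44/159 = 0.276730; ln(p) = -1.284713; p*ln(p) = 0.276730 * (-1.284713) = -0.355519
  p = 16/159 = 0.100629; ln(p) = -2.296315; p*ln(p) = 0.100629 * (-2.296315) = -0.231076
  p = 14/159 = 0.088050; ln(p) = -2.429850; p*ln(p) = 0.088050 * (-2.429850) = -0.213948
  p = 26/159 = 0.163522; ln(p) = -1.810808; p*ln(p) = 0.163522 * (-1.810808) = -0.296107
sum(p*ln(p)) = (-0.260776) + (-0.344707) + (-0.355519) + (-0.231076) + (-0.213948) + (-0.296107) = -1.702133
H' = -(-1.702133) = 1.702133 ≈ 1.7021

1.7021


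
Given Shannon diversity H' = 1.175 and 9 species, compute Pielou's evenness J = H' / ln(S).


ln(9) = 2.19722
J = H' / ln(S) = 1.175 / 2.19722 = 0.534767 ≈ 0.5348

0.5348


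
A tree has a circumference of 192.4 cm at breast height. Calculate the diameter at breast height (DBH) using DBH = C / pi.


DBH = C / pi = 192.4 / 3.141593 = 61.2428 ≈ 61.24 cm

61.24 cm


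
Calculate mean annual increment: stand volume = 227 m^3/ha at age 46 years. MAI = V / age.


MAI = 227 / 46 = 4.9348 ≈ 4.93 m^3/ha/yr

4.93 m^3/ha/yr


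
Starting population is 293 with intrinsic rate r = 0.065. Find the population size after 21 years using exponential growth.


r*t = 0.065 * 21 = 1.365
exp(1.365) = 3.91572
N = 293 * 3.91572 = 1147.31 ≈ 1147

1147


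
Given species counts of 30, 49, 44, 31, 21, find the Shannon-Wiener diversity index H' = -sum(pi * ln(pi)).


Total N = 30 + 49 + 44 + 31 + 21 = 175
Per-species terms:
  p = 30/175 = 0.171429; ln(p) = -1.763586; p*ln(p) = 0.171429 * (-1.763586) = -0.302330
  p = 49/175 = 0.280000; ln(p) = -1.272966; p*ln(p) = 0.280000 * (-1.272966) = -0.356430
  p = 44/175 = 0.251429; ln(p) = -1.380595; p*ln(p) = 0.251429 * (-1.380595) = -0.347122
  p = 31/175 = 0.177143; ln(p) = -1.730798; p*ln(p) = 0.177143 * (-1.730798) = -0.306599
  p = 21/175 = 0.120000; ln(p) = -2.120264; p*ln(p) = 0.120000 * (-2.120264) = -0.254432
sum(p*ln(p)) = (-0.302330) + (-0.356430) + (-0.347122) + (-0.306599) + (-0.254432) = -1.566913
H' = -(-1.566913) = 1.566913 ≈ 1.5669

1.5669


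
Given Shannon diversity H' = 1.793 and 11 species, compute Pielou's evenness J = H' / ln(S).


ln(11) = 2.39790
J = H' / ln(S) = 1.793 / 2.39790 = 0.747738 ≈ 0.7477

0.7477


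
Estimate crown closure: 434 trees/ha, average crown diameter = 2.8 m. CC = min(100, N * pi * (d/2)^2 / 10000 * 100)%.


(d/2)^2 = (2.8/2)^2 = 1.4^2 = 1.96
Crown area = 3.141593 * 1.96 = 6.15752 m^2
N * area / 10000 * 100 = 434 * 6.15752 / 10000 * 100 = 26.7236
CC = min(100, 26.7236) = 26.7236 ≈ 26.7%

26.7%


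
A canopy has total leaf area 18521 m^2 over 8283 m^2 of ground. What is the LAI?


LAI = 18521 / 8283 = 2.2360 ≈ 2.24

2.24


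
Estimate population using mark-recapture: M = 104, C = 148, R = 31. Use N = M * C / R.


N = M * C / R = 104 * 148 / 31 = 15392 / 31 = 496.52 ≈ 497

497 individuals


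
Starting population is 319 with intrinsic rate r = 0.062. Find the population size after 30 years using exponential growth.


r*t = 0.062 * 30 = 1.86
exp(1.86) = 6.42374
N = 319 * 6.42374 = 2049.17 ≈ 2049

2049


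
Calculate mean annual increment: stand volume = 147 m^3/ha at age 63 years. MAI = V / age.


MAI = 147 / 63 = 2.3333 ≈ 2.33 m^3/ha/yr

2.33 m^3/ha/yr


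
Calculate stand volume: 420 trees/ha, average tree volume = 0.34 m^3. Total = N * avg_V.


V_stand = 420 * 0.34 = 142.8 m^3/ha

142.8 m^3/ha


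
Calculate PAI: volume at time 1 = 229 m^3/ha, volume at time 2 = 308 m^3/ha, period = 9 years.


PAI = (V2 - V1) / period = (308 - 229) / 9 = 79 / 9 = 8.7778 ≈ 8.78 m^3/ha/yr

8.78 m^3/ha/yr


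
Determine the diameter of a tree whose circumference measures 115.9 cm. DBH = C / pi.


DBH = C / pi = 115.9 / 3.141593 = 36.8921 ≈ 36.89 cm

36.89 cm


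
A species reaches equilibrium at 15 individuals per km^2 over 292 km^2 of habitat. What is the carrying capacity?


K = 15 * 292 = 4380 individuals

4380 individuals


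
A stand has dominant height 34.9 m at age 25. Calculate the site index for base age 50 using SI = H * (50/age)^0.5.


50/25 = 2.00000
(2.00000)^0.5 = 1.41421
SI = 34.9 * 1.41421 = 49.3559 ≈ 49.4 m

49.4 m


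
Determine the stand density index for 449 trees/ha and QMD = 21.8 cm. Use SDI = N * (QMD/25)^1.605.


QMD/25 = 21.8/25 = 0.872
(0.872)^1.605 = exp(1.605 * ln(0.872)) = exp(1.605 * (-0.136966)) = exp(-0.219830) = 0.802655
SDI = 449 * 0.802655 = 360.392 ≈ 360

360


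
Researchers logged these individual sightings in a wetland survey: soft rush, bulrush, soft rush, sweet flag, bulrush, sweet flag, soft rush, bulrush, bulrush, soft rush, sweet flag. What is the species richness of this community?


Total individuals logged = 11
Distinct species (count of individuals): soft rush (4), bulrush (4), sweet flag (3)
Species richness = number of distinct species = 3

3


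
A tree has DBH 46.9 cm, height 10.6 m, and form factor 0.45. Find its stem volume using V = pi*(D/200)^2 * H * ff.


(D/200)^2 = (46.9/200)^2 = 0.2345^2 = 0.05499025
BA = 3.141593 * 0.05499025 = 0.172757 m^2
V = 0.172757 * 10.6 * 0.45 = 0.824051 ≈ 0.824 m^3

0.824 m^3


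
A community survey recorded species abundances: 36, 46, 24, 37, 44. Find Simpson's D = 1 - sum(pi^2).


Total N = 36 + 46 + 24 + 37 + 44 = 187
Per-species terms:
  p = 36/187 = 0.192513; p^2 = 0.192513^2 = 0.037061
  p = 46/187 = 0.245989; p^2 = 0.245989^2 = 0.060511
  p = 24/187 = 0.128342; p^2 = 0.128342^2 = 0.016472
  p = 37/187 = 0.197861; p^2 = 0.197861^2 = 0.039149
  p = 44/187 = 0.235294; p^2 = 0.235294^2 = 0.055363
sum(p^2) = 0.037061 + 0.060511 + 0.016472 + 0.039149 + 0.055363 = 0.208556
D = 1 - 0.208556 = 0.791444 ≈ 0.7914

0.7914


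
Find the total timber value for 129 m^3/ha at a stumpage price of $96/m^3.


Value = 129 * 96 = $12384/ha

$12384/ha


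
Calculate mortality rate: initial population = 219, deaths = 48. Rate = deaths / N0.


Mortality rate = 48 / 219 = 0.219178 ≈ 0.2192

0.2192


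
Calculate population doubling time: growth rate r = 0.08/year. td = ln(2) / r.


td = ln(2) / 0.08 = 0.693147 / 0.08 = 8.66434 ≈ 8.7 years

8.7 years


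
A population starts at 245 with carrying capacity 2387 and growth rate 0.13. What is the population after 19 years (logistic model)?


(K - N0)/N0 = (2387 - 245)/245 = 2142/245 = 8.74286
r*t = 0.13 * 19 = 2.47; exp(-2.47) = 0.0845849
8.74286 * 0.0845849 = 0.739514
1 + 0.739514 = 1.73951
N = 2387 / 1.73951 = 1372.23 ≈ 1372

1372


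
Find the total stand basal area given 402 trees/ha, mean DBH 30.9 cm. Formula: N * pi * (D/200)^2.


(D/200)^2 = (30.9/200)^2 = 0.1545^2 = 0.02387025
Individual BA = 3.141593 * 0.02387025 = 0.0749906 m^2
Stand BA = 402 * 0.0749906 = 30.1462 ≈ 30.15 m^2/ha

30.15 m^2/ha


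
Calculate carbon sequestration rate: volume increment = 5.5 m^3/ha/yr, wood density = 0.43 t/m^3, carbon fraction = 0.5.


C = 5.5 * 0.43 * 0.5 = 1.1825 ≈ 1.18 t C/ha/yr

1.18 t C/ha/yr


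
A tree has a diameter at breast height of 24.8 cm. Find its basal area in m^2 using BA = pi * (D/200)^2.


D/200 = 24.8/200 = 0.124 m
(D/200)^2 = 0.124^2 = 0.015376
BA = 3.141593 * 0.015376 = 0.0483051 ≈ 0.0483 m^2

0.0483 m^2


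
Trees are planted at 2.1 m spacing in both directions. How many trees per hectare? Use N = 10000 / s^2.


N = 10000 / 2.1^2 = 10000 / 4.41 = 2267.57 ≈ 2268 trees/ha

2268 trees/ha


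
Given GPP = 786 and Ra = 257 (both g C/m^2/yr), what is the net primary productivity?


NPP = GPP - Ra = 786 - 257 = 529 g C/m^2/yr

529 g C/m^2/yr


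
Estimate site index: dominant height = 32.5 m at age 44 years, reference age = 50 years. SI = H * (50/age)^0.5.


50/44 = 1.13636
(1.13636)^0.5 = 1.06600
SI = 32.5 * 1.06600 = 34.6450 ≈ 34.6 m

34.6 m


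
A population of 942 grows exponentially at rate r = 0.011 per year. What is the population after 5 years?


r*t = 0.011 * 5 = 0.055
exp(0.055) = 1.05654
N = 942 * 1.05654 = 995.261 ≈ 995

995


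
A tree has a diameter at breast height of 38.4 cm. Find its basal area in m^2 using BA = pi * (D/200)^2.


D/200 = 38.4/200 = 0.192 m
(D/200)^2 = 0.192^2 = 0.036864
BA = 3.141593 * 0.036864 = 0.115812 ≈ 0.1158 m^2

0.1158 m^2


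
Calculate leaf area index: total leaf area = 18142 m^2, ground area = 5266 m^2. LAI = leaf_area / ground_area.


LAI = 18142 / 5266 = 3.4451 ≈ 3.45

3.45


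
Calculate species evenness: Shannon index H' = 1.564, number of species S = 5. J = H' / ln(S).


ln(5) = 1.60944
J = H' / ln(S) = 1.564 / 1.60944 = 0.971767 ≈ 0.9718

0.9718


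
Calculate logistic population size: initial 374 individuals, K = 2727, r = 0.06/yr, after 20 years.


(K - N0)/N0 = (2727 - 374)/374 = 2353/374 = 6.29144
r*t = 0.06 * 20 = 1.2; exp(-1.2) = 0.301194
6.29144 * 0.301194 = 1.89494
1 + 1.89494 = 2.89494
N = 2727 / 2.89494 = 941.988 ≈ 942

942


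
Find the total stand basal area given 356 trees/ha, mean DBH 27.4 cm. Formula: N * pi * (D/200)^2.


(D/200)^2 = (27.4/200)^2 = 0.137^2 = 0.018769
Individual BA = 3.141593 * 0.018769 = 0.0589646 m^2
Stand BA = 356 * 0.0589646 = 20.9914 ≈ 20.99 m^2/ha

20.99 m^2/ha


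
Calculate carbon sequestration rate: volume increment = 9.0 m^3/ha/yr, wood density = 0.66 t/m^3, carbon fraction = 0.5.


C = 9.0 * 0.66 * 0.5 = 2.97 t C/ha/yr

2.97 t C/ha/yr


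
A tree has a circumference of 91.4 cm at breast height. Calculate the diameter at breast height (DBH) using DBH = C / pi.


DBH = C / pi = 91.4 / 3.141593 = 29.0935 ≈ 29.09 cm

29.09 cm


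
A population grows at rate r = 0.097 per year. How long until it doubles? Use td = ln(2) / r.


td = ln(2) / 0.097 = 0.693147 / 0.097 = 7.14585 ≈ 7.1 years

7.1 years


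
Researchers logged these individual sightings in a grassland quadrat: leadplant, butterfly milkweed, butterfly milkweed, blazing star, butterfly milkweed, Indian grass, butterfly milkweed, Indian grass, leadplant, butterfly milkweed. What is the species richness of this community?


Total individuals logged = 10
Distinct species (count of individuals): leadplant (2), butterfly milkweed (5), blazing star (1), Indian grass (2)
Species richness = number of distinct species = 4

4


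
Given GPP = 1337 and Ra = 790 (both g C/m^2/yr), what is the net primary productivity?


NPP = GPP - Ra = 1337 - 790 = 547 g C/m^2/yr

547 g C/m^2/yr


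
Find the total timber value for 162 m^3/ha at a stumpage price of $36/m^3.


Value = 162 * 36 = $5832/ha

$5832/ha


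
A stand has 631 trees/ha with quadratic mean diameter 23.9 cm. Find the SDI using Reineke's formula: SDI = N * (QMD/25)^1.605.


QMD/25 = 23.9/25 = 0.956
(0.956)^1.605 = exp(1.605 * ln(0.956)) = exp(1.605 * (-0.0449974)) = exp(-0.0722208) = 0.930325
SDI = 631 * 0.930325 = 587.035 ≈ 587

587


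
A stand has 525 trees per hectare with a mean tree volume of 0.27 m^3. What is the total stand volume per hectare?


V_stand = 525 * 0.27 = 141.75 ≈ 141.8 m^3/ha

141.8 m^3/ha


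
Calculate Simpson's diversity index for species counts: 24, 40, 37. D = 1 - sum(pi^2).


Total N = 24 + 40 + 37 = 101
Per-species terms:
  p = 24/101 = 0.237624; p^2 = 0.237624^2 = 0.056465
  p = 40/101 = 0.396040; p^2 = 0.396040^2 = 0.156848
  p = 37/101 = 0.366337; p^2 = 0.366337^2 = 0.134203
sum(p^2) = 0.056465 + 0.156848 + 0.134203 = 0.347516
D = 1 - 0.347516 = 0.652484 ≈ 0.6525

0.6525


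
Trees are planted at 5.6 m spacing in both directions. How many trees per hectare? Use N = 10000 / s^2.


N = 10000 / 5.6^2 = 10000 / 31.36 = 318.878 ≈ 319 trees/ha

319 trees/ha


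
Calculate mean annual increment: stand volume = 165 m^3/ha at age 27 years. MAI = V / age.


MAI = 165 / 27 = 6.1111 ≈ 6.11 m^3/ha/yr

6.11 m^3/ha/yr


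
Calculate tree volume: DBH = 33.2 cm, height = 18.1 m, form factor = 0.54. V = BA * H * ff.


(D/200)^2 = (33.2/200)^2 = 0.166^2 = 0.027556
BA = 3.141593 * 0.027556 = 0.0865697 m^2
V = 0.0865697 * 18.1 * 0.54 = 0.846132 ≈ 0.846 m^3

0.846 m^3


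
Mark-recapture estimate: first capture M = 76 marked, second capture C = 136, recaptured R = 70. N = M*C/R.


N = M * C / R = 76 * 136 / 70 = 10336 / 70 = 147.66 ≈ 148

148 individuals


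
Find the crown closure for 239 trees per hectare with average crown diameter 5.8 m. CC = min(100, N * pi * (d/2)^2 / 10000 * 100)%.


(d/2)^2 = (5.8/2)^2 = 2.9^2 = 8.41
Crown area = 3.141593 * 8.41 = 26.4208 m^2
N * area / 10000 * 100 = 239 * 26.4208 / 10000 * 100 = 63.1457
CC = min(100, 63.1457) = 63.1457 ≈ 63.1%

63.1%


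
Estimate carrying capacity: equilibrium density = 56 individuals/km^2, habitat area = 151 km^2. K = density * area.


K = 56 * 151 = 8456 individuals

8456 individuals


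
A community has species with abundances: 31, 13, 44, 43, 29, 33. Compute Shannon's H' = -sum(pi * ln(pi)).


Total N = 31 + 13 + 44 + 43 + 29 + 33 = 193
Per-species terms:
  p = 31/193 = 0.160622; ln(p) = -1.828702; p*ln(p) = 0.160622 * (-1.828702) = -0.293730
  p = 13/193 = 0.067358; ln(p) = -2.697734; p*ln(p) = 0.067358 * (-2.697734) = -0.181714
  p = 44/193 = 0.227979; ln(p) = -1.478502; p*ln(p) = 0.227979 * (-1.478502) = -0.337067
  p = 43/193 = 0.222798; ln(p) = -1.501490; p*ln(p) = 0.222798 * (-1.501490) = -0.334529
  p = 29/193 = 0.150259; ln(p) = -1.895395; p*ln(p) = 0.150259 * (-1.895395) = -0.284800
  p = 33/193 = 0.170984; ln(p) = -1.766185; p*ln(p) = 0.170984 * (-1.766185) = -0.301989
sum(p*ln(p)) = (-0.293730) + (-0.181714) + (-0.337067) + (-0.334529) + (-0.284800) + (-0.301989) = -1.733829
H' = -(-1.733829) = 1.733829 ≈ 1.7338

1.7338


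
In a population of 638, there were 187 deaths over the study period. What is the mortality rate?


Mortality rate = 187 / 638 = 0.293103 ≈ 0.2931

0.2931


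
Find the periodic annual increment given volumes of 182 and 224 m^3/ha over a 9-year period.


PAI = (V2 - V1) / period = (224 - 182) / 9 = 42 / 9 = 4.6667 ≈ 4.67 m^3/ha/yr

4.67 m^3/ha/yr


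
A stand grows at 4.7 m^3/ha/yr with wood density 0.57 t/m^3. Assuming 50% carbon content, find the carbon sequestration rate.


C = 4.7 * 0.57 * 0.5 = 1.3395 ≈ 1.34 t C/ha/yr

1.34 t C/ha/yr


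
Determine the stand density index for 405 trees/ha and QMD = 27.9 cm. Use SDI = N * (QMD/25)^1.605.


QMD/25 = 27.9/25 = 1.116
(1.116)^1.605 = exp(1.605 * ln(1.116)) = exp(1.605 * 0.109751) = exp(0.176150) = 1.19262
SDI = 405 * 1.19262 = 483.011 ≈ 483

483


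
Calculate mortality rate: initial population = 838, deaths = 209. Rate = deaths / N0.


Mortality rate = 209 / 838 = 0.249403 ≈ 0.2494

0.2494


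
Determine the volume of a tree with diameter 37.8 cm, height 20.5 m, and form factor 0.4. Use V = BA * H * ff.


(D/200)^2 = (37.8/200)^2 = 0.189^2 = 0.035721
BA = 3.141593 * 0.035721 = 0.112221 m^2
V = 0.112221 * 20.5 * 0.4 = 0.920212 ≈ 0.920 m^3

0.920 m^3


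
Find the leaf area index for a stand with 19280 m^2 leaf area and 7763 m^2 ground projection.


LAI = 19280 / 7763 = 2.4836 ≈ 2.48

2.48


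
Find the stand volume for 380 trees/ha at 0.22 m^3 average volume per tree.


V_stand = 380 * 0.22 = 83.6 m^3/ha

83.6 m^3/ha


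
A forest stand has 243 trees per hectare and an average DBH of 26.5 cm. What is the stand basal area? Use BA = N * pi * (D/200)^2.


(D/200)^2 = (26.5/200)^2 = 0.1325^2 = 0.01755625
Individual BA = 3.141593 * 0.01755625 = 0.0551546 m^2
Stand BA = 243 * 0.0551546 = 13.4026 ≈ 13.40 m^2/ha

13.40 m^2/ha


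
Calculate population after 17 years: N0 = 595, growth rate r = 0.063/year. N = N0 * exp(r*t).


r*t = 0.063 * 17 = 1.071
exp(1.071) = 2.91830
N = 595 * 2.91830 = 1736.39 ≈ 1736

1736


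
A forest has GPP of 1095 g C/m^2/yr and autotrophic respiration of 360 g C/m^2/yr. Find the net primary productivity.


NPP = GPP - Ra = 1095 - 360 = 735 g C/m^2/yr

735 g C/m^2/yr


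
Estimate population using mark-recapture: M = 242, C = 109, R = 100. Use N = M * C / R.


N = M * C / R = 242 * 109 / 100 = 26378 / 100 = 263.78 ≈ 264

264 individuals


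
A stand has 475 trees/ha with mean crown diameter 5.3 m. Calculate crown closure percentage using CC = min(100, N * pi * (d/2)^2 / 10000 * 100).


(d/2)^2 = (5.3/2)^2 = 2.65^2 = 7.0225
Crown area = 3.141593 * 7.0225 = 22.0618 m^2
N * area / 10000 * 100 = 475 * 22.0618 / 10000 * 100 = 104.794
CC = min(100, 104.794) = 100%

100%


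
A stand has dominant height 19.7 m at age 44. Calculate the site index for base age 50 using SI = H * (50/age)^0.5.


50/44 = 1.13636
(1.13636)^0.5 = 1.06600
SI = 19.7 * 1.06600 = 21.0002 ≈ 21.0 m

21.0 m


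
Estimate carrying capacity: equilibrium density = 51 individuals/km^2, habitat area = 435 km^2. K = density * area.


K = 51 * 435 = 22185 individuals

22185 individuals


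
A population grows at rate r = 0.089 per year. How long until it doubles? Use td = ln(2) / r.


td = ln(2) / 0.089 = 0.693147 / 0.089 = 7.78817 ≈ 7.8 years

7.8 years


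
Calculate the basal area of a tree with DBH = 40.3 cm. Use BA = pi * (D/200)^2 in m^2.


D/200 = 40.3/200 = 0.2015 m
(D/200)^2 = 0.2015^2 = 0.04060225
BA = 3.141593 * 0.04060225 = 0.127556 ≈ 0.1276 m^2

0.1276 m^2


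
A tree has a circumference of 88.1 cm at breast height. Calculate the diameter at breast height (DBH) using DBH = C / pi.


DBH = C / pi = 88.1 / 3.141593 = 28.0431 ≈ 28.04 cm

28.04 cm


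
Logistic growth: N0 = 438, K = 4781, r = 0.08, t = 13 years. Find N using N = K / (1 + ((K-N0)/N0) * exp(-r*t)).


(K - N0)/N0 = (4781 - 438)/438 = 4343/438 = 9.91553
r*t = 0.08 * 13 = 1.04; exp(-1.04) = 0.353455
9.91553 * 0.353455 = 3.50469
1 + 3.50469 = 4.50469
N = 4781 / 4.50469 = 1061.34 ≈ 1061

1061


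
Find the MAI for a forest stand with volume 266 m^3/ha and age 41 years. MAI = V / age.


MAI = 266 / 41 = 6.4878 ≈ 6.49 m^3/ha/yr

6.49 m^3/ha/yr


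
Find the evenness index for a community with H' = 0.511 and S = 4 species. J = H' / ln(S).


ln(4) = 1.38629
J = H' / ln(S) = 0.511 / 1.38629 = 0.368610 ≈ 0.3686

0.3686


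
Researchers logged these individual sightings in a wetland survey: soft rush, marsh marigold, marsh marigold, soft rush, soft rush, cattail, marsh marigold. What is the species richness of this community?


Total individuals logged = 7
Distinct species (count of individuals): soft rush (3), marsh marigold (3), cattail (1)
Species richness = number of distinct species = 3

3


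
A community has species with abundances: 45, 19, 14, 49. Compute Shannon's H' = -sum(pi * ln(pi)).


Total N = 45 + 19 + 14 + 49 = 127
Per-species terms:
  p = 45/127 = 0.354331; ln(p) = -1.037524; p*ln(p) = 0.354331 * (-1.037524) = -0.367627
  p = 19/127 = 0.149606; ln(p) = -1.899750; p*ln(p) = 0.149606 * (-1.899750) = -0.284214
  p = 14/127 = 0.110236; ln(p) = -2.205132; p*ln(p) = 0.110236 * (-2.205132) = -0.243085
  p = 49/127 = 0.385827; ln(p) = -0.952366; p*ln(p) = 0.385827 * (-0.952366) = -0.367449
sum(p*ln(p)) = (-0.367627) + (-0.284214) + (-0.243085) + (-0.367449) = -1.262375
H' = -(-1.262375) = 1.262375 ≈ 1.2624

1.2624


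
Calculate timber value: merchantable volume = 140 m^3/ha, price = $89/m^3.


Value = 140 * 89 = $12460/ha

$12460/ha


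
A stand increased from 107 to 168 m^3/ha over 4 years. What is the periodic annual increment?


PAI = (V2 - V1) / period = (168 - 107) / 4 = 61 / 4 = 15.25 m^3/ha/yr

15.25 m^3/ha/yr


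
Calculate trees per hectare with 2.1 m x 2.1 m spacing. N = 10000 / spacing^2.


N = 10000 / 2.1^2 = 10000 / 4.41 = 2267.57 ≈ 2268 trees/ha

2268 trees/ha


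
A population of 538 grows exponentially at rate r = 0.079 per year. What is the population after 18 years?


r*t = 0.079 * 18 = 1.422
exp(1.422) = 4.14540
N = 538 * 4.14540 = 2230.23 ≈ 2230

2230


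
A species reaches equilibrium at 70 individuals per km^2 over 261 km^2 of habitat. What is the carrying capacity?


K = 70 * 261 = 18270 individuals

18270 individuals


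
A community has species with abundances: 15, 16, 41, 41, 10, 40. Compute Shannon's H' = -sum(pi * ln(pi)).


Total N = 15 + 16 + 41 + 41 + 10 + 40 = 163
Per-species terms:
  p = 15/163 = 0.092025; ln(p) = -2.385695; p*ln(p) = 0.092025 * (-2.385695) = -0.219544
  p = 16/163 = 0.098160; ln(p) = -2.321156; p*ln(p) = 0.098160 * (-2.321156) = -0.227845
  p = 41/163 = 0.251534; ln(p) = -1.380177; p*ln(p) = 0.251534 * (-1.380177) = -0.347161
  p = 41/163 = 0.251534; ln(p) = -1.380177; p*ln(p) = 0.251534 * (-1.380177) = -0.347161
  p = 10/163 = 0.061350; ln(p) = -2.791160; p*ln(p) = 0.061350 * (-2.791160) = -0.171238
  p = 40/163 = 0.245399; ln(p) = -1.404870; p*ln(p) = 0.245399 * (-1.404870) = -0.344754
sum(p*ln(p)) = (-0.219544) + (-0.227845) + (-0.347161) + (-0.347161) + (-0.171238) + (-0.344754) = -1.657703
H' = -(-1.657703) = 1.657703 ≈ 1.6577

1.6577


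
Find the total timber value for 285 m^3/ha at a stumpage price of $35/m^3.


Value = 285 * 35 = $9975/ha

$9975/ha


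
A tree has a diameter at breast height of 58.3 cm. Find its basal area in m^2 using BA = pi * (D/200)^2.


D/200 = 58.3/200 = 0.2915 m
(D/200)^2 = 0.2915^2 = 0.08497225
BA = 3.141593 * 0.08497225 = 0.266948 ≈ 0.2669 m^2

0.2669 m^2


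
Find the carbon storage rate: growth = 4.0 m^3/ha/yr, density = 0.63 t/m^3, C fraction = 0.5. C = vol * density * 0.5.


C = 4.0 * 0.63 * 0.5 = 1.26 t C/ha/yr

1.26 t C/ha/yr


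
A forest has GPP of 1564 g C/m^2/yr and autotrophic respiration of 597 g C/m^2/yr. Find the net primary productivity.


NPP = GPP - Ra = 1564 - 597 = 967 g C/m^2/yr

967 g C/m^2/yr


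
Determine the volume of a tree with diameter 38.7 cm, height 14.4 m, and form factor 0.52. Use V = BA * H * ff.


(D/200)^2 = (38.7/200)^2 = 0.1935^2 = 0.03744225
BA = 3.141593 * 0.03744225 = 0.117628 m^2
V = 0.117628 * 14.4 * 0.52 = 0.880798 ≈ 0.881 m^3

0.881 m^3


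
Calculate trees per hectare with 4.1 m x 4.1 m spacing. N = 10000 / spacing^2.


N = 10000 / 4.1^2 = 10000 / 16.81 = 594.884 ≈ 595 trees/ha

595 trees/ha


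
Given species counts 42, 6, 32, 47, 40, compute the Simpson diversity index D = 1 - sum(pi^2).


Total N = 42 + 6 + 32 + 47 + 40 = 167
Per-species terms:
  p = 42/167 = 0.251497; p^2 = 0.251497^2 = 0.063251
  p = 6/167 = 0.035928; p^2 = 0.035928^2 = 0.001291
  p = 32/167 = 0.191617; p^2 = 0.191617^2 = 0.036717
  p = 47/167 = 0.281437; p^2 = 0.281437^2 = 0.079207
  p = 40/167 = 0.239521; p^2 = 0.239521^2 = 0.057370
sum(p^2) = 0.063251 + 0.001291 + 0.036717 + 0.079207 + 0.057370 = 0.237836
D = 1 - 0.237836 = 0.762164 ≈ 0.7622

0.7622


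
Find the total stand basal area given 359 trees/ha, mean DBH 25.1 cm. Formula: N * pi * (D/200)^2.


(D/200)^2 = (25.1/200)^2 = 0.1255^2 = 0.01575025
Individual BA = 3.141593 * 0.01575025 = 0.0494809 m^2
Stand BA = 359 * 0.0494809 = 17.7636 ≈ 17.76 m^2/ha

17.76 m^2/ha


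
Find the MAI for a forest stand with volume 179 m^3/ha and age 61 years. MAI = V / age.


MAI = 179 / 61 = 2.9344 ≈ 2.93 m^3/ha/yr

2.93 m^3/ha/yr


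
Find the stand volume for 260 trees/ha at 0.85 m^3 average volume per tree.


V_stand = 260 * 0.85 = 221.0 m^3/ha

221.0 m^3/ha


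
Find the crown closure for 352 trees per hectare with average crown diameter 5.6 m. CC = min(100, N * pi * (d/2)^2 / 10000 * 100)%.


(d/2)^2 = (5.6/2)^2 = 2.8^2 = 7.84
Crown area = 3.141593 * 7.84 = 24.6301 m^2
N * area / 10000 * 100 = 352 * 24.6301 / 10000 * 100 = 86.6980
CC = min(100, 86.6980) = 86.6980 ≈ 86.7%

86.7%


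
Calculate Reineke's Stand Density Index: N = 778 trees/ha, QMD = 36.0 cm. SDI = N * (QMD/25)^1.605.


QMD/25 = 36.0/25 = 1.44
(1.44)^1.605 = exp(1.605 * ln(1.44)) = exp(1.605 * 0.364643) = exp(0.585252) = 1.79544
SDI = 778 * 1.79544 = 1396.85 ≈ 1397

1397


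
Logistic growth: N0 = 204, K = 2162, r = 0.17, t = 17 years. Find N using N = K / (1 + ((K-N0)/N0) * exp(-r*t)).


(K - N0)/N0 = (2162 - 204)/204 = 1958/204 = 9.59804
r*t = 0.17 * 17 = 2.89; exp(-2.89) = 0.0555762
9.59804 * 0.0555762 = 0.533423
1 + 0.533423 = 1.53342
N = 2162 / 1.53342 = 1409.92 ≈ 1410

1410


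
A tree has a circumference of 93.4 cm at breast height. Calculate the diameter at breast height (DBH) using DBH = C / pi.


DBH = C / pi = 93.4 / 3.141593 = 29.7301 ≈ 29.73 cm

29.73 cm


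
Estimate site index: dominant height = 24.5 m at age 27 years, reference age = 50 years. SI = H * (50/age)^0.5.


50/27 = 1.85185
(1.85185)^0.5 = 1.36083
SI = 24.5 * 1.36083 = 33.3403 ≈ 33.3 m

33.3 m


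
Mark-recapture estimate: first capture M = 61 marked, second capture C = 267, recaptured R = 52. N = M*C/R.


N = M * C / R = 61 * 267 / 52 = 16287 / 52 = 313.21 ≈ 313

313 individuals


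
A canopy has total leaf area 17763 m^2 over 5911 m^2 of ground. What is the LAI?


LAI = 17763 / 5911 = 3.0051 ≈ 3.01

3.01


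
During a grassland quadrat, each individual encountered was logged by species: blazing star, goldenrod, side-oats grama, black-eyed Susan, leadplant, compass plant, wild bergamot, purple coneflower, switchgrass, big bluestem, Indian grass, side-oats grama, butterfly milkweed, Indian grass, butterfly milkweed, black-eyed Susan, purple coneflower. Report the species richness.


Total individuals logged = 17
Distinct species (count of individuals): blazing star (1), goldenrod (1), side-oats grama (2), black-eyed Susan (2), leadplant (1), compass plant (1), wild bergamot (1), purple coneflower (2), switchgrass (1), big bluestem (1), Indian grass (2), butterfly milkweed (2)
Species richness = number of distinct species = 12

12


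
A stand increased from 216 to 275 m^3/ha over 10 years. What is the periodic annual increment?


PAI = (V2 - V1) / period = (275 - 216) / 10 = 59 / 10 = 5.90 m^3/ha/yr

5.90 m^3/ha/yr


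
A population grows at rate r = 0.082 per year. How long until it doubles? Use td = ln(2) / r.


td = ln(2) / 0.082 = 0.693147 / 0.082 = 8.45301 ≈ 8.5 years

8.5 years


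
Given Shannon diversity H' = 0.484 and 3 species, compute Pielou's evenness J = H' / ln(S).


ln(3) = 1.09861
J = H' / ln(S) = 0.484 / 1.09861 = 0.440557 ≈ 0.4406

0.4406


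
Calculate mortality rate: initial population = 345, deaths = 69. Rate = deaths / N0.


Mortality rate = 69 / 345 = 0.2000

0.2000


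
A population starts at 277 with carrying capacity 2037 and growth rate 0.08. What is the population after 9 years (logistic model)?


(K - N0)/N0 = (2037 - 277)/277 = 1760/277 = 6.35379
r*t = 0.08 * 9 = 0.72; exp(-0.72) = 0.486752
6.35379 * 0.486752 = 3.09272
1 + 3.09272 = 4.09272
N = 2037 / 4.09272 = 497.713 ≈ 498

498


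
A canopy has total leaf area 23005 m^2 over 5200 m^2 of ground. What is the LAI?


LAI = 23005 / 5200 = 4.4240 ≈ 4.42

4.42


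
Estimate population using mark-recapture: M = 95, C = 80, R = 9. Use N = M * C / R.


N = M * C / R = 95 * 80 / 9 = 7600 / 9 = 844.44 ≈ 844

844 individuals


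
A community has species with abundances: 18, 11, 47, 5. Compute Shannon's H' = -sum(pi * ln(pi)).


Total N = 18 + 11 + 47 + 5 = 81
Per-species terms:
  p = 18/81 = 0.222222; ln(p) = -1.504078; p*ln(p) = 0.222222 * (-1.504078) = -0.334239
  p = 11/81 = 0.135802; ln(p) = -1.996557; p*ln(p) = 0.135802 * (-1.996557) = -0.271136
  p = 47/81 = 0.580247; ln(p) = -0.544301; p*ln(p) = 0.580247 * (-0.544301) = -0.315829
  p = 5/81 = 0.061728; ln(p) = -2.785018; p*ln(p) = 0.061728 * (-2.785018) = -0.171914
sum(p*ln(p)) = (-0.334239) + (-0.271136) + (-0.315829) + (-0.171914) = -1.093118
H' = -(-1.093118) = 1.093118 ≈ 1.0931

1.0931


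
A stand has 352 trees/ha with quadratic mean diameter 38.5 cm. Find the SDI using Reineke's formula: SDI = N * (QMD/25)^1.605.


QMD/25 = 38.5/25 = 1.54
(1.54)^1.605 = exp(1.605 * ln(1.54)) = exp(1.605 * 0.431782) = exp(0.693010) = 1.99973
SDI = 352 * 1.99973 = 703.905 ≈ 704

704


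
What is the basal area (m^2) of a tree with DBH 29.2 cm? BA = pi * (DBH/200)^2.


D/200 = 29.2/200 = 0.146 m
(D/200)^2 = 0.146^2 = 0.021316
BA = 3.141593 * 0.021316 = 0.0669662 ≈ 0.0670 m^2

0.0670 m^2


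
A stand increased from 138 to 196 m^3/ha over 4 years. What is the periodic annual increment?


PAI = (V2 - V1) / period = (196 - 138) / 4 = 58 / 4 = 14.50 m^3/ha/yr

14.50 m^3/ha/yr


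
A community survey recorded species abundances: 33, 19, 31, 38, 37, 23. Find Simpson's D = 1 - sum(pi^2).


Total N = 33 + 19 + 31 + 38 + 37 + 23 = 181
Per-species terms:
  p = 33/181 = 0.182320; p^2 = 0.182320^2 = 0.033241
  p = 19/181 = 0.104972; p^2 = 0.104972^2 = 0.011019
  p = 31/181 = 0.171271; p^2 = 0.171271^2 = 0.029334
  p = 38/181 = 0.209945; p^2 = 0.209945^2 = 0.044077
  p = 37/181 = 0.204420; p^2 = 0.204420^2 = 0.041788
  p = 23/181 = 0.127072; p^2 = 0.127072^2 = 0.016147
sum(p^2) = 0.033241 + 0.011019 + 0.029334 + 0.044077 + 0.041788 + 0.016147 = 0.175606
D = 1 - 0.175606 = 0.824394 ≈ 0.8244

0.8244


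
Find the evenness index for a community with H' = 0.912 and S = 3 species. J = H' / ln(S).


ln(3) = 1.09861
J = H' / ln(S) = 0.912 / 1.09861 = 0.830140 ≈ 0.8301

0.8301


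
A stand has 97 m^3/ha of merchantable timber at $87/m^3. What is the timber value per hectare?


Value = 97 * 87 = $8439/ha

$8439/ha


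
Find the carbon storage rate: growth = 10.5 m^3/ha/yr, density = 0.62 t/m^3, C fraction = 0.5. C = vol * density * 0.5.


C = 10.5 * 0.62 * 0.5 = 3.255 ≈ 3.26 t C/ha/yr

3.26 t C/ha/yr


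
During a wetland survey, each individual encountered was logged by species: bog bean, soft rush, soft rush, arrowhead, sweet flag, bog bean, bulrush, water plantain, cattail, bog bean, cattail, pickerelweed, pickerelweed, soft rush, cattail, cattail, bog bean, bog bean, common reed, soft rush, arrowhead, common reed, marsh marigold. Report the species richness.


Total individuals logged = 23
Distinct species (count of individuals): bog bean (5), soft rush (4), arrowhead (2), sweet flag (1), bulrush (1), water plantain (1), cattail (4), pickerelweed (2), common reed (2), marsh marigold (1)
Species richness = number of distinct species = 10

10


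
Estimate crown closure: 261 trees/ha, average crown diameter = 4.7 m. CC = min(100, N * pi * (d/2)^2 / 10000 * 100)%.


(d/2)^2 = (4.7/2)^2 = 2.35^2 = 5.5225
Crown area = 3.141593 * 5.5225 = 17.3494 m^2
N * area / 10000 * 100 = 261 * 17.3494 / 10000 * 100 = 45.2819
CC = min(100, 45.2819) = 45.2819 ≈ 45.3%

45.3%


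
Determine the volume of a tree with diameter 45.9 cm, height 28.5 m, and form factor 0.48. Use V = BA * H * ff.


(D/200)^2 = (45.9/200)^2 = 0.2295^2 = 0.05267025
BA = 3.141593 * 0.05267025 = 0.165468 m^2
V = 0.165468 * 28.5 * 0.48 = 2.26360 ≈ 2.264 m^3

2.264 m^3


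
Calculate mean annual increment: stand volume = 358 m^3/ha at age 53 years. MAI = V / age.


MAI = 358 / 53 = 6.7547 ≈ 6.75 m^3/ha/yr

6.75 m^3/ha/yr


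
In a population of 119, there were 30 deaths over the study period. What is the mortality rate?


Mortality rate = 30 / 119 = 0.252101 ≈ 0.2521

0.2521


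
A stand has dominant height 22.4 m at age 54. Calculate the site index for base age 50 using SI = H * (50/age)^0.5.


50/54 = 0.925926
(0.925926)^0.5 = 0.962250
SI = 22.4 * 0.962250 = 21.5544 ≈ 21.6 m

21.6 m


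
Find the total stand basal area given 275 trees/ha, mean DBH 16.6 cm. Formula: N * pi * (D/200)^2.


(D/200)^2 = (16.6/200)^2 = 0.083^2 = 0.006889
Individual BA = 3.141593 * 0.006889 = 0.0216424 m^2
Stand BA = 275 * 0.0216424 = 5.95166 ≈ 5.95 m^2/ha

5.95 m^2/ha


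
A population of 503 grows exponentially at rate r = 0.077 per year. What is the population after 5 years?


r*t = 0.077 * 5 = 0.385
exp(0.385) = 1.46961
N = 503 * 1.46961 = 739.214 ≈ 739

739


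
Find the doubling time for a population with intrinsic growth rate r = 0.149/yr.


td = ln(2) / 0.149 = 0.693147 / 0.149 = 4.65199 ≈ 4.7 years

4.7 years


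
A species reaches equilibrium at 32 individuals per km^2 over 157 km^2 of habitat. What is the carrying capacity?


K = 32 * 157 = 5024 individuals

5024 individuals


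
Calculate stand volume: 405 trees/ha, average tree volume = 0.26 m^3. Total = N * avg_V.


V_stand = 405 * 0.26 = 105.3 m^3/ha

105.3 m^3/ha


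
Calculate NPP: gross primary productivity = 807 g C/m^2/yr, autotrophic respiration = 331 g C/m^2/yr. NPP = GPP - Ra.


NPP = GPP - Ra = 807 - 331 = 476 g C/m^2/yr

476 g C/m^2/yr


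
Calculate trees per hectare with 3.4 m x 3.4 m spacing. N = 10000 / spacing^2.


N = 10000 / 3.4^2 = 10000 / 11.56 = 865.052 ≈ 865 trees/ha

865 trees/ha


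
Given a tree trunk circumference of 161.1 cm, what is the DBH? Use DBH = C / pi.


DBH = C / pi = 161.1 / 3.141593 = 51.2797 ≈ 51.28 cm

51.28 cm


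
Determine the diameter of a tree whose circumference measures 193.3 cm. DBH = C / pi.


DBH = C / pi = 193.3 / 3.141593 = 61.5293 ≈ 61.53 cm

61.53 cm


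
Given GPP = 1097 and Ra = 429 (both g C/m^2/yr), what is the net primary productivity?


NPP = GPP - Ra = 1097 - 429 = 668 g C/m^2/yr

668 g C/m^2/yr


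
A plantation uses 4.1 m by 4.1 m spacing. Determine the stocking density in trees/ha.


N = 10000 / 4.1^2 = 10000 / 16.81 = 594.884 ≈ 595 trees/ha

595 trees/ha


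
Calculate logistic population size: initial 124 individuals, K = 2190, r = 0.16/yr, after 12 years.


(K - N0)/N0 = (2190 - 124)/124 = 2066/124 = 16.6613
r*t = 0.16 * 12 = 1.92; exp(-1.92) = 0.146607
16.6613 * 0.146607 = 2.44266
1 + 2.44266 = 3.44266
N = 2190 / 3.44266 = 636.136 ≈ 636

636


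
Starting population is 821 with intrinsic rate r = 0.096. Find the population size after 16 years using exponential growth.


r*t = 0.096 * 16 = 1.536
exp(1.536) = 4.64597
N = 821 * 4.64597 = 3814.34 ≈ 3814

3814


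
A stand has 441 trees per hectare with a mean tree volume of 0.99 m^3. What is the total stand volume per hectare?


V_stand = 441 * 0.99 = 436.59 ≈ 436.6 m^3/ha

436.6 m^3/ha


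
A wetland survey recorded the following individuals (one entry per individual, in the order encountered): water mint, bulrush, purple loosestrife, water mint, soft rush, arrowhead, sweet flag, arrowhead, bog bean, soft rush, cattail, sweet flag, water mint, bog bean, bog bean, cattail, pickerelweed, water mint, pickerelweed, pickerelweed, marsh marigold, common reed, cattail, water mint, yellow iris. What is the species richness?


Total individuals logged = 25
Distinct species (count of individuals): water mint (5), bulrush (1), purple loosestrife (1), soft rush (2), arrowhead (2), sweet flag (2), bog bean (3), cattail (3), pickerelweed (3), marsh marigold (1), common reed (1), yellow iris (1)
Species richness = number of distinct species = 12

12


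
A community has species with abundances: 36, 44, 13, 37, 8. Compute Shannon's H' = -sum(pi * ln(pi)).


Total N = 36 + 44 + 13 + 37 + 8 = 138
Per-species terms:
  p = 36/138 = 0.260870; ln(p) = -1.343733; p*ln(p) = 0.260870 * (-1.343733) = -0.350540
  p = 44/138 = 0.318841; ln(p) = -1.143063; p*ln(p) = 0.318841 * (-1.143063) = -0.364455
  p = 13/138 = 0.094203; ln(p) = -2.362303; p*ln(p) = 0.094203 * (-2.362303) = -0.222536
  p = 37/138 = 0.268116; ln(p) = -1.316336; p*ln(p) = 0.268116 * (-1.316336) = -0.352931
  p = 8/138 = 0.057971; ln(p) = -2.847812; p*ln(p) = 0.057971 * (-2.847812) = -0.165091
sum(p*ln(p)) = (-0.350540) + (-0.364455) + (-0.222536) + (-0.352931) + (-0.165091) = -1.455553
H' = -(-1.455553) = 1.455553 ≈ 1.4556

1.4556


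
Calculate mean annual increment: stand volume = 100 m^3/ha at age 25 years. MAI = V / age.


MAI = 100 / 25 = 4.00 m^3/ha/yr

4.00 m^3/ha/yr


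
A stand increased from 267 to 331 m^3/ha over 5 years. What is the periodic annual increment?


PAI = (V2 - V1) / period = (331 - 267) / 5 = 64 / 5 = 12.80 m^3/ha/yr

12.80 m^3/ha/yr


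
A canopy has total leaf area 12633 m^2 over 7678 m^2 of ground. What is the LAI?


LAI = 12633 / 7678 = 1.6454 ≈ 1.65

1.65


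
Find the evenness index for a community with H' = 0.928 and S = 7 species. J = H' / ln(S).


ln(7) = 1.94591
J = H' / ln(S) = 0.928 / 1.94591 = 0.476898 ≈ 0.4769

0.4769


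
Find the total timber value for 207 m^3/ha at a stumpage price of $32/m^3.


Value = 207 * 32 = $6624/ha

$6624/ha


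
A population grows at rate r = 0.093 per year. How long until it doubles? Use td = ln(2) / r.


td = ln(2) / 0.093 = 0.693147 / 0.093 = 7.45319 ≈ 7.5 years

7.5 years


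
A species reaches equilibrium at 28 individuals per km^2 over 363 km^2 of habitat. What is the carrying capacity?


K = 28 * 363 = 10164 individuals

10164 individuals


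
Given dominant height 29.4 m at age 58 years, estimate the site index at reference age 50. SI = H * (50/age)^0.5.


50/58 = 0.862069
(0.862069)^0.5 = 0.928477
SI = 29.4 * 0.928477 = 27.2972 ≈ 27.3 m

27.3 m


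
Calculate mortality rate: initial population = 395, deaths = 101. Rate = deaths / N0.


Mortality rate = 101 / 395 = 0.255696 ≈ 0.2557

0.2557


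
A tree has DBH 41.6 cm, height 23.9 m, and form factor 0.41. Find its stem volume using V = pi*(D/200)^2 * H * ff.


(D/200)^2 = (41.6/200)^2 = 0.208^2 = 0.043264
BA = 3.141593 * 0.043264 = 0.135918 m^2
V = 0.135918 * 23.9 * 0.41 = 1.33186 ≈ 1.332 m^3

1.332 m^3


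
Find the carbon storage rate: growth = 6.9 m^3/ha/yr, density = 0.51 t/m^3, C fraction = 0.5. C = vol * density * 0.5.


C = 6.9 * 0.51 * 0.5 = 1.7595 ≈ 1.76 t C/ha/yr

1.76 t C/ha/yr


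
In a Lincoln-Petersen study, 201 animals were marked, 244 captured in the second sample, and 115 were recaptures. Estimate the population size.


N = M * C / R = 201 * 244 / 115 = 49044 / 115 = 426.47 ≈ 426

426 individuals


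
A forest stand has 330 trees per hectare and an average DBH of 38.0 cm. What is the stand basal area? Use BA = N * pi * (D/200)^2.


(D/200)^2 = (38.0/200)^2 = 0.19^2 = 0.0361
Individual BA = 3.141593 * 0.0361 = 0.113412 m^2
Stand BA = 330 * 0.113412 = 37.4260 ≈ 37.43 m^2/ha

37.43 m^2/ha


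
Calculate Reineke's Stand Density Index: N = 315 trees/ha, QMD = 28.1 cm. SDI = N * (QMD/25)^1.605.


QMD/25 = 28.1/25 = 1.124
(1.124)^1.605 = exp(1.605 * ln(1.124)) = exp(1.605 * 0.116894) = exp(0.187615) = 1.20637
SDI = 315 * 1.20637 = 380.007 ≈ 380

380


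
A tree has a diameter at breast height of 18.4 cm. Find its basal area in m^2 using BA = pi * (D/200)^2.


D/200 = 18.4/200 = 0.092 m
(D/200)^2 = 0.092^2 = 0.008464
BA = 3.141593 * 0.008464 = 0.0265904 ≈ 0.0266 m^2

0.0266 m^2


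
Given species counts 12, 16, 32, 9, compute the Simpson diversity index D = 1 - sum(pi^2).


Total N = 12 + 16 + 32 + 9 = 69
Per-species terms:
  p = 12/69 = 0.173913; p^2 = 0.173913^2 = 0.030246
  p = 16/69 = 0.231884; p^2 = 0.231884^2 = 0.053770
  p = 32/69 = 0.463768; p^2 = 0.463768^2 = 0.215081
  p = 9/69 = 0.130435; p^2 = 0.130435^2 = 0.017013
sum(p^2) = 0.030246 + 0.053770 + 0.215081 + 0.017013 = 0.316110
D = 1 - 0.316110 = 0.683890 ≈ 0.6839

0.6839


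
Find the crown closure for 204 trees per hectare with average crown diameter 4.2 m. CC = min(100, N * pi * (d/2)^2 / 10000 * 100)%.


(d/2)^2 = (4.2/2)^2 = 2.1^2 = 4.41
Crown area = 3.141593 * 4.41 = 13.8544 m^2
N * area / 10000 * 100 = 204 * 13.8544 / 10000 * 100 = 28.2630
CC = min(100, 28.2630) = 28.2630 ≈ 28.3%

28.3%


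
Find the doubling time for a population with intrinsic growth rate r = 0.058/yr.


td = ln(2) / 0.058 = 0.693147 / 0.058 = 11.9508 ≈ 12.0 years

12.0 years
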